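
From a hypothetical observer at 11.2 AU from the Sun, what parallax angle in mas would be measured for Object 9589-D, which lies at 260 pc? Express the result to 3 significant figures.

p (arcsec) = B (AU) / d (pc).
p = 11.2 / 260 = 0.043077 arcsec = 43.077 mas.

43.1 mas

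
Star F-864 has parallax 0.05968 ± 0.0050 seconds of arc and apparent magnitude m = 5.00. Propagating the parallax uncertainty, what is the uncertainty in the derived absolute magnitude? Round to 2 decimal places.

M = m − 5 log₁₀ d + 5 = m + 5 log₁₀ p + 5, so ∂M/∂p = 5/(p ln 10).
σ_M = (5/ln 10) · (σ_p/p) = 2.1715 × 0.0050/0.05968 = 2.1715 × 0.08378 = 0.18193.

σ_M = 0.18 mag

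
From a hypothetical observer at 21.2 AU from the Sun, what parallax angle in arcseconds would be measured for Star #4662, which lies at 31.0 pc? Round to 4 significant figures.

0.6839 arcsec

p (arcsec) = B (AU) / d (pc).
p = 21.2 / 31.0 = 0.68387 arcsec.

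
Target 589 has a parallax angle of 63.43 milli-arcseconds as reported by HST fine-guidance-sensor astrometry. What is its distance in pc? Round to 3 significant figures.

p = 63.43 milli-arcseconds = 0.06343 arcsec.
d = 1/p = 1/0.06343 = 15.765 pc.

15.8 pc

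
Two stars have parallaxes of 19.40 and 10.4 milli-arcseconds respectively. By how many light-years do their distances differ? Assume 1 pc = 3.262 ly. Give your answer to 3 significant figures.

146 ly

d_A = 1/0.01940″ = 51.546 pc; d_B = 1/0.01040″ = 96.154 pc.
|d_B − d_A| = |96.154 − 51.546| = 44.608 pc = 44.608 × 3.262 ly = 145.51 ly.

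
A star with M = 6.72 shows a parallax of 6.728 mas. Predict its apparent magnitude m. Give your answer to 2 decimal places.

m = 12.58

d = 1/p = 1/0.006728″ = 148.63 pc.
m − M = 5 log₁₀ d − 5 = 5 log₁₀(148.63) − 5 = 10.8605 − 5 = 5.8605.
m = M + (m − M) = 6.72 + 5.8605 = 12.58.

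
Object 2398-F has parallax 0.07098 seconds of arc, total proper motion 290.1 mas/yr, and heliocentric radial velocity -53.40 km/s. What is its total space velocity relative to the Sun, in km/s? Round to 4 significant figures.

56.81 km/s

d = 1/p = 1/0.07098″ = 14.088 pc.
μ = 290.1 mas/yr = 0.2901 ″/yr.
v_t = 4.740 μ d = 4.740 × 0.2901 × 14.088 = 19.372 km/s.
v = √(v_r² + v_t²) = √((-53.40)² + 19.372²) = √3226.83 = 56.805 km/s.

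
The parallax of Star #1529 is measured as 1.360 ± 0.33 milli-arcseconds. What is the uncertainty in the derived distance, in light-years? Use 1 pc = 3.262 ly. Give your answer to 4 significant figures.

582.0 ly

d = 1/p, so σ_d = σ_p / p².
σ_d = 0.000330 / (0.001360)² = 0.000330 / 0.0000018496 = 178.42 pc = 178.42 × 3.262 ly = 582.01 ly.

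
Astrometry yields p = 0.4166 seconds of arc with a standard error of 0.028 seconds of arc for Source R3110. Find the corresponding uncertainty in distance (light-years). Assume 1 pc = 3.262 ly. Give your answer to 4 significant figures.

d = 1/p, so σ_d = σ_p / p².
σ_d = 0.0280 / (0.4166)² = 0.0280 / 0.17356 = 0.16133 pc = 0.16133 × 3.262 ly = 0.52626 ly.

0.5263 ly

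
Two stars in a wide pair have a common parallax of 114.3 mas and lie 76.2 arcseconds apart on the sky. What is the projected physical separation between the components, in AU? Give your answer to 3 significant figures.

667 AU

d = 1/p = 1/0.1143″ = 8.7489 pc.
At distance d (pc), an angle of θ arcsec spans θ·d AU: s = 76.2 × 8.7489 = 666.67 AU.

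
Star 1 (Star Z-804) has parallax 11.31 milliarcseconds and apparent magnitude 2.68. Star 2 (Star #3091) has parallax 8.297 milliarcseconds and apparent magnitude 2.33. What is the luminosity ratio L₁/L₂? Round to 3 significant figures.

d₁ = 1/p₁ = 1/0.01131″ = 88.417 pc; d₂ = 1/p₂ = 1/0.008297″ = 120.53 pc.
M₁ = m₁ − 5 log₁₀ d₁ + 5 = 2.68 − 9.7327 + 5 = -2.0527.
M₂ = 2.33 − 10.4055 + 5 = -3.0755.
L₁/L₂ = 10^(0.4(M₂ − M₁)) = 10^(0.4 × (-1.0228)) = 10^(-0.40912) = 0.38983.

L₁/L₂ = 0.390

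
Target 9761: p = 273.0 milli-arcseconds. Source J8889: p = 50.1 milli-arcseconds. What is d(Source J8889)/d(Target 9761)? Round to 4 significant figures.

Since d = 1/p, d_B/d_A = p_A/p_B.
= 273.0 / 50.1 = 5.4491.

5.449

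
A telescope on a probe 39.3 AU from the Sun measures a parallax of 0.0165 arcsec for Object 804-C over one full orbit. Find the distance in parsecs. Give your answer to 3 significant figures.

2380 pc

With baseline B (in AU) and parallax p (in arcsec), d = B/p parsecs.
d = 39.3 / 0.0165 = 2381.8 pc.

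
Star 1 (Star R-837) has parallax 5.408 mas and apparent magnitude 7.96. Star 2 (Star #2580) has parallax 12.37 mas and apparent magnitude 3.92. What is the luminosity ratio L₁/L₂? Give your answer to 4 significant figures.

d₁ = 1/p₁ = 1/0.005408″ = 184.91 pc; d₂ = 1/p₂ = 1/0.01237″ = 80.841 pc.
M₁ = m₁ − 5 log₁₀ d₁ + 5 = 7.96 − 11.3348 + 5 = 1.6252.
M₂ = 3.92 − 9.5382 + 5 = -0.6182.
L₁/L₂ = 10^(0.4(M₂ − M₁)) = 10^(0.4 × (-2.2434)) = 10^(-0.89736) = 0.12666.

L₁/L₂ = 0.1267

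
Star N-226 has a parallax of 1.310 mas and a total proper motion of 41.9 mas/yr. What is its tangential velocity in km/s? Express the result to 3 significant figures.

d = 1/p = 1/0.001310″ = 763.36 pc.
μ = 41.9 mas/yr = 0.0419 ″/yr.
v_t = 4.74 × μ × d = 4.74 × 0.0419 × 763.36 = 151.61 km/s.

152 km/s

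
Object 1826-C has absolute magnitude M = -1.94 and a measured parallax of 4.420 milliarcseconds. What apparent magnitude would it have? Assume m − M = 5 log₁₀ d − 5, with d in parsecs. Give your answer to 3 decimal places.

m = 4.833

d = 1/p = 1/0.004420″ = 226.24 pc.
m − M = 5 log₁₀ d − 5 = 5 log₁₀(226.24) − 5 = 11.7728 − 5 = 6.7728.
m = M + (m − M) = -1.94 + 6.7728 = 4.833.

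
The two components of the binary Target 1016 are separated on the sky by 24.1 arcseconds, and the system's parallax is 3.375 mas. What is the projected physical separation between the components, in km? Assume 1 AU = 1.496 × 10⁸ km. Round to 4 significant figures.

1.068 × 10^12 km

d = 1/p = 1/0.003375″ = 296.3 pc.
At distance d (pc), an angle of θ arcsec spans θ·d AU: s = 24.1 × 296.3 = 7140.8 AU.
= 7140.8 × 1.496 × 10⁸ km = 1.0683 × 10^12 km.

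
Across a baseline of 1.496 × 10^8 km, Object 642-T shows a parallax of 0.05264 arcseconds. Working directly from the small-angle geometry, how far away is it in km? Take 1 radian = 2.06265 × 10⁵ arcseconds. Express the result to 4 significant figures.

θ = 0.05264″ = 0.05264/206265 = 2.5521 × 10^-7 rad.
d = B/θ = (1.496 × 10^8) / (2.5521 × 10^-7) = 5.8618 × 10^14 km.

5.862 × 10^14 km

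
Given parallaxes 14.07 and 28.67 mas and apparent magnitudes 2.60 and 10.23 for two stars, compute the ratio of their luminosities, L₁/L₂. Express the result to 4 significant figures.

L₁/L₂ = 4680

d₁ = 1/p₁ = 1/0.01407″ = 71.073 pc; d₂ = 1/p₂ = 1/0.02867″ = 34.88 pc.
M₁ = m₁ − 5 log₁₀ d₁ + 5 = 2.60 − 9.2585 + 5 = -1.6585.
M₂ = 10.23 − 7.7129 + 5 = 7.5171.
L₁/L₂ = 10^(0.4(M₂ − M₁)) = 10^(0.4 × 9.1756) = 10^3.67024 = 4679.9.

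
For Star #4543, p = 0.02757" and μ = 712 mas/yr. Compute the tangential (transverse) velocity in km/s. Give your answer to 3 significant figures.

d = 1/p = 1/0.02757″ = 36.271 pc.
μ = 712 mas/yr = 0.712 ″/yr.
v_t = 4.74 × μ × d = 4.74 × 0.712 × 36.271 = 122.41 km/s.

122 km/s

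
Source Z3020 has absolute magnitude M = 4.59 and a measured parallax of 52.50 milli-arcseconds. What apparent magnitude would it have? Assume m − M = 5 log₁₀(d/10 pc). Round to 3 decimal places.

m = 5.989

d = 1/p = 1/0.05250″ = 19.048 pc.
m − M = 5 log₁₀ d − 5 = 5 log₁₀(19.048) − 5 = 6.3992 − 5 = 1.3992.
m = M + (m − M) = 4.59 + 1.3992 = 5.989.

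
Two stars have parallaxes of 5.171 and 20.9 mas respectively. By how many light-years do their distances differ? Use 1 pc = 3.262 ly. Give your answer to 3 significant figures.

d_A = 1/0.005171″ = 193.39 pc; d_B = 1/0.02090″ = 47.847 pc.
|d_B − d_A| = |47.847 − 193.39| = 145.54 pc = 145.54 × 3.262 ly = 474.75 ly.

475 ly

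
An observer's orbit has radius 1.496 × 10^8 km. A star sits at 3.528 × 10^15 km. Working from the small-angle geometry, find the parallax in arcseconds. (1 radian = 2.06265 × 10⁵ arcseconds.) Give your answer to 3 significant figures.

0.00875 arcsec

θ ≈ B/d = (1.496 × 10^8) / (3.528 × 10^15) = 4.2404 × 10^-8 rad.
In arcseconds: 4.2404 × 10^-8 × 206265 = 0.0087465″.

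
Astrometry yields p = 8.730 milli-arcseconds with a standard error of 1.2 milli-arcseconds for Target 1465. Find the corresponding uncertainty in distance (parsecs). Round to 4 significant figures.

15.75 pc

d = 1/p, so σ_d = σ_p / p².
σ_d = 0.00120 / (0.008730)² = 0.00120 / 0.000076213 = 15.745 pc.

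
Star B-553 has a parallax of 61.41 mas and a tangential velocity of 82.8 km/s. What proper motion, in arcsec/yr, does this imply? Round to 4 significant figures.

1.073 arcsec/yr

d = 1/p = 1/0.06141″ = 16.284 pc.
μ = v_t / (4.74 d) = 82.8 / (4.74 × 16.284) = 82.8 / 77.186 = 1.0727 ″/yr.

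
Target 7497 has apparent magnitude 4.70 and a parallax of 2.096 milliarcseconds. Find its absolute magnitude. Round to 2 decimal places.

M = -3.69

d = 1/p = 1/0.002096″ = 477.1 pc.
m − M = 5 log₁₀(477.1) − 5 = 13.3930 − 5 = 8.3930.
M = m − (m − M) = 4.70 − 8.3930 = -3.69.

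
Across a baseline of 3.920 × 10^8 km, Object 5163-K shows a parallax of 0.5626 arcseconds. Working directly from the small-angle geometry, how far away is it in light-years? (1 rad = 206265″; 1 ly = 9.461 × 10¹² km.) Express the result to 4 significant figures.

15.19 ly

θ = 0.5626″ = 0.5626/206265 = 2.7276 × 10^-6 rad.
d = B/θ = (3.920 × 10^8) / (2.7276 × 10^-6) = 1.4372 × 10^14 km = (1.4372 × 10^14) / (9.461 × 10^12) ly = 15.191 ly.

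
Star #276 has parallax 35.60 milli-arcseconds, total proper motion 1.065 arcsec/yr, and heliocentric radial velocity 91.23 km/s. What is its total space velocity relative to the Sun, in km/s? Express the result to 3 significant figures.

169 km/s

d = 1/p = 1/0.03560″ = 28.09 pc.
v_t = 4.740 μ d = 4.740 × 1.065 × 28.09 = 141.8 km/s.
v = √(v_r² + v_t²) = √(91.23² + 141.8²) = √28430.2 = 168.61 km/s.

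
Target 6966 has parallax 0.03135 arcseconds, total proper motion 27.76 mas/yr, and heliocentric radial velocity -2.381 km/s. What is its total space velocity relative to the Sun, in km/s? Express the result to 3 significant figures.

d = 1/p = 1/0.03135″ = 31.898 pc.
μ = 27.76 mas/yr = 0.02776 ″/yr.
v_t = 4.740 μ d = 4.740 × 0.02776 × 31.898 = 4.1972 km/s.
v = √(v_r² + v_t²) = √((-2.381)² + 4.1972²) = √23.2856 = 4.8255 km/s.

4.83 km/s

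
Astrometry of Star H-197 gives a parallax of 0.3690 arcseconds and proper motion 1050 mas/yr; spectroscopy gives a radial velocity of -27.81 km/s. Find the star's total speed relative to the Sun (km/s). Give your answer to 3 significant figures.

d = 1/p = 1/0.3690″ = 2.71 pc.
μ = 1050 mas/yr = 1.050 ″/yr.
v_t = 4.740 μ d = 4.740 × 1.050 × 2.71 = 13.488 km/s.
v = √(v_r² + v_t²) = √((-27.81)² + 13.488²) = √955.322 = 30.908 km/s.

30.9 km/s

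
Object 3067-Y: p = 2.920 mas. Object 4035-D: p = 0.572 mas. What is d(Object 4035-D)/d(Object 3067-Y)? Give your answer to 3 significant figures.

5.10

Since d = 1/p, d_B/d_A = p_A/p_B.
= 2.920 / 0.572 = 5.1049.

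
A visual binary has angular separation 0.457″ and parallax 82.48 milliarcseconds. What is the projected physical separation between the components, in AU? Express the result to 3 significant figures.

d = 1/p = 1/0.08248″ = 12.124 pc.
At distance d (pc), an angle of θ arcsec spans θ·d AU: s = 0.457 × 12.124 = 5.5407 AU.

5.54 AU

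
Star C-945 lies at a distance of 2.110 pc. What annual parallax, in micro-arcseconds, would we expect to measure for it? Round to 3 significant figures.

p = 1/d = 1/2.11 = 0.47393 arcsec.
= 0.47393 × 10⁶ = 4.7393 × 10^5 μas.

474000 μas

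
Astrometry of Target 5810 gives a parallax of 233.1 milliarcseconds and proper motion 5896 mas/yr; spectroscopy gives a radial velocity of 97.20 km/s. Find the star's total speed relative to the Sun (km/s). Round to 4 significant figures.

154.3 km/s

d = 1/p = 1/0.2331″ = 4.29 pc.
μ = 5896 mas/yr = 5.896 ″/yr.
v_t = 4.740 μ d = 4.740 × 5.896 × 4.29 = 119.89 km/s.
v = √(v_r² + v_t²) = √(97.20² + 119.89²) = √23821.5 = 154.34 km/s.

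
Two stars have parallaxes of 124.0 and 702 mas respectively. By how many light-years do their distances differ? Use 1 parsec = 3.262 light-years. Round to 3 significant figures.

d_A = 1/0.1240″ = 8.0645 pc; d_B = 1/0.7020″ = 1.4245 pc.
|d_B − d_A| = |1.4245 − 8.0645| = 6.64 pc = 6.64 × 3.262 ly = 21.66 ly.

21.7 ly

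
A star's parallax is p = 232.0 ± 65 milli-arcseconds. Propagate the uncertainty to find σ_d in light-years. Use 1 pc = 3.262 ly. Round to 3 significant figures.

3.94 ly

d = 1/p, so σ_d = σ_p / p².
σ_d = 0.0650 / (0.2320)² = 0.0650 / 0.053824 = 1.2076 pc = 1.2076 × 3.262 ly = 3.9392 ly.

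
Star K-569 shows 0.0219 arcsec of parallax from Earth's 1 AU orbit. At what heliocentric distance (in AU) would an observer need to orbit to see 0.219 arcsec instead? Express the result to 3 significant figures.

Parallax scales linearly with baseline: p ∝ B, so B = p_target / p_Earth × 1 AU.
B = 0.219 / 0.0219 = 10 AU.

10.0 AU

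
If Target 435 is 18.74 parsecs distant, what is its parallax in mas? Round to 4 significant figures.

p = 1/d = 1/18.74 = 0.053362 arcsec.
= 0.053362 × 1000 = 53.362 mas.

53.36 mas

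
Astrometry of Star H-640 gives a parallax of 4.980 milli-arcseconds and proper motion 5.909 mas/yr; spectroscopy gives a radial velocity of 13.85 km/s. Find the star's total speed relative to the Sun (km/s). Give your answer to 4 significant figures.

d = 1/p = 1/0.004980″ = 200.8 pc.
μ = 5.909 mas/yr = 0.005909 ″/yr.
v_t = 4.740 μ d = 4.740 × 0.005909 × 200.8 = 5.6241 km/s.
v = √(v_r² + v_t²) = √(13.85² + 5.6241²) = √223.453 = 14.948 km/s.

14.95 km/s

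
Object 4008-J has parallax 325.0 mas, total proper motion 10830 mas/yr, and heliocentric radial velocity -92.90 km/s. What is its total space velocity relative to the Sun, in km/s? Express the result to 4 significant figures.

183.2 km/s

d = 1/p = 1/0.3250″ = 3.0769 pc.
μ = 10830 mas/yr = 10.83 ″/yr.
v_t = 4.740 μ d = 4.740 × 10.83 × 3.0769 = 157.95 km/s.
v = √(v_r² + v_t²) = √((-92.90)² + 157.95²) = √33578.6 = 183.24 km/s.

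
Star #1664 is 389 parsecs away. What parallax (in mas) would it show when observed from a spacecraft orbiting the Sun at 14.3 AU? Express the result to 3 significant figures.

36.8 mas

p (arcsec) = B (AU) / d (pc).
p = 14.3 / 389 = 0.036761 arcsec = 36.761 mas.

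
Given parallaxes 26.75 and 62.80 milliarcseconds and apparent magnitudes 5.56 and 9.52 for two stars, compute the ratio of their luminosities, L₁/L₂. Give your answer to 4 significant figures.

L₁/L₂ = 211.5

d₁ = 1/p₁ = 1/0.02675″ = 37.383 pc; d₂ = 1/p₂ = 1/0.06280″ = 15.924 pc.
M₁ = m₁ − 5 log₁₀ d₁ + 5 = 5.56 − 7.8634 + 5 = 2.6966.
M₂ = 9.52 − 6.0103 + 5 = 8.5097.
L₁/L₂ = 10^(0.4(M₂ − M₁)) = 10^(0.4 × 5.8131) = 10^2.32524 = 211.47.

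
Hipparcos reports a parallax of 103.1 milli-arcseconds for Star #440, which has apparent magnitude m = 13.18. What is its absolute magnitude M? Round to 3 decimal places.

M = 13.246

d = 1/p = 1/0.1031″ = 9.6993 pc.
m − M = 5 log₁₀(9.6993) − 5 = 4.9337 − 5 = -0.0663.
M = m − (m − M) = 13.18 − (-0.0663) = 13.246.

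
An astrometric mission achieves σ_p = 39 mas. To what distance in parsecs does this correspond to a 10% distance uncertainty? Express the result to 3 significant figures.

σ_d/d = σ_p/p, so the condition is σ_p/p ≤ 0.10, i.e. p ≥ σ_p/0.10.
p_min = 39/0.10 = 390 mas = 0.39 arcsec.
d_max = 1/p_min = 1/0.39 = 2.5641 pc.

2.56 pc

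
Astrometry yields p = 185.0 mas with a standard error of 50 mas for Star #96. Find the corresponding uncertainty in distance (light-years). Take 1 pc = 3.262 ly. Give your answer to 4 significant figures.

d = 1/p, so σ_d = σ_p / p².
σ_d = 0.0500 / (0.1850)² = 0.0500 / 0.034225 = 1.4609 pc = 1.4609 × 3.262 ly = 4.7655 ly.

4.766 ly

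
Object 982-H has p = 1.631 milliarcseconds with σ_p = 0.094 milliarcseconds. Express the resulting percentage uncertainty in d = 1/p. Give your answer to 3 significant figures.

For d = 1/p, |σ_d/d| = |σ_p/p|.
σ_p/p = 0.094 / 1.631 = 0.057633 = 5.7633%.

5.76%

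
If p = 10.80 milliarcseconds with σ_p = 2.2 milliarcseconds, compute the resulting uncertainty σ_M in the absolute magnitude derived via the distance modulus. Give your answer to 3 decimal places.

σ_M = 0.442 mag

M = m − 5 log₁₀ d + 5 = m + 5 log₁₀ p + 5, so ∂M/∂p = 5/(p ln 10).
σ_M = (5/ln 10) · (σ_p/p) = 2.1715 × 2.2/10.80 = 2.1715 × 0.2037 = 0.44233.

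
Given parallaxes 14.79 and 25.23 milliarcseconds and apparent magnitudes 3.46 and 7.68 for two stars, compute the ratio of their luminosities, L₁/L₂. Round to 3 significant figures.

d₁ = 1/p₁ = 1/0.01479″ = 67.613 pc; d₂ = 1/p₂ = 1/0.02523″ = 39.635 pc.
M₁ = m₁ − 5 log₁₀ d₁ + 5 = 3.46 − 9.1502 + 5 = -0.6902.
M₂ = 7.68 − 7.9904 + 5 = 4.6896.
L₁/L₂ = 10^(0.4(M₂ − M₁)) = 10^(0.4 × 5.3798) = 10^2.15192 = 141.88.

L₁/L₂ = 142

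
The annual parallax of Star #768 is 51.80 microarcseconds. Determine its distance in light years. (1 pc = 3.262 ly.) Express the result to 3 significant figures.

63000 light years

p = 51.80 microarcseconds = 0.00005180 arcsec.
d = 1/p = 1/0.00005180 = 19305 pc.
In light-years: 19305 × 3.262 = 62973 ly.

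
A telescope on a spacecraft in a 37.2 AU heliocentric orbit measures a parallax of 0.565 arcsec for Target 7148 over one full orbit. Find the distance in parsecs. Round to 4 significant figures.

With baseline B (in AU) and parallax p (in arcsec), d = B/p parsecs.
d = 37.2 / 0.565 = 65.841 pc.

65.84 pc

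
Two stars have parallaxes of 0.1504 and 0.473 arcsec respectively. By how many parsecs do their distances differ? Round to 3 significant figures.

4.53 pc

d_A = 1/0.1504″ = 6.6489 pc; d_B = 1/0.4730″ = 2.1142 pc.
|d_B − d_A| = |2.1142 − 6.6489| = 4.5347 pc.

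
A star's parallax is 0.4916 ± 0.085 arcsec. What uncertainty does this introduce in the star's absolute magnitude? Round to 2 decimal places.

M = m − 5 log₁₀ d + 5 = m + 5 log₁₀ p + 5, so ∂M/∂p = 5/(p ln 10).
σ_M = (5/ln 10) · (σ_p/p) = 2.1715 × 0.085/0.4916 = 2.1715 × 0.1729 = 0.37545.

σ_M = 0.38 mag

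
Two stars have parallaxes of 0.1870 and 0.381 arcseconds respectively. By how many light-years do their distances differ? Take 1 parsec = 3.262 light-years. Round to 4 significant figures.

8.882 ly

d_A = 1/0.1870″ = 5.3476 pc; d_B = 1/0.3810″ = 2.6247 pc.
|d_B − d_A| = |2.6247 − 5.3476| = 2.7229 pc = 2.7229 × 3.262 ly = 8.8821 ly.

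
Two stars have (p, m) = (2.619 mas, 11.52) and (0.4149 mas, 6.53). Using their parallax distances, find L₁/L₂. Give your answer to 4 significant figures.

L₁/L₂ = 0.0002533

d₁ = 1/p₁ = 1/0.002619″ = 381.83 pc; d₂ = 1/p₂ = 1/0.0004149″ = 2410.2 pc.
M₁ = m₁ − 5 log₁₀ d₁ + 5 = 11.52 − 12.9094 + 5 = 3.6106.
M₂ = 6.53 − 16.9103 + 5 = -5.3803.
L₁/L₂ = 10^(0.4(M₂ − M₁)) = 10^(0.4 × (-8.9909)) = 10^(-3.59636) = 0.0002533.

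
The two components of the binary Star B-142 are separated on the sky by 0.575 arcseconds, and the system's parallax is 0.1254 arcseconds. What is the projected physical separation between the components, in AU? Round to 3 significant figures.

4.59 AU

d = 1/p = 1/0.1254″ = 7.9745 pc.
At distance d (pc), an angle of θ arcsec spans θ·d AU: s = 0.575 × 7.9745 = 4.5853 AU.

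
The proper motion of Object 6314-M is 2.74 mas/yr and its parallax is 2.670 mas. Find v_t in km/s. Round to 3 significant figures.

4.86 km/s

d = 1/p = 1/0.002670″ = 374.53 pc.
μ = 2.74 mas/yr = 0.00274 ″/yr.
v_t = 4.74 × μ × d = 4.74 × 0.00274 × 374.53 = 4.8642 km/s.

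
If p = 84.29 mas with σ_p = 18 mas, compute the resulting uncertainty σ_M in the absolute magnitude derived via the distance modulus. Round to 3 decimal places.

σ_M = 0.464 mag

M = m − 5 log₁₀ d + 5 = m + 5 log₁₀ p + 5, so ∂M/∂p = 5/(p ln 10).
σ_M = (5/ln 10) · (σ_p/p) = 2.1715 × 18/84.29 = 2.1715 × 0.21355 = 0.46372.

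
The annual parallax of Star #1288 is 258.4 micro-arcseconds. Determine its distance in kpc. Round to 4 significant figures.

3.870 kpc

p = 258.4 micro-arcseconds = 0.0002584 arcsec.
d = 1/p = 1/0.0002584 = 3870 pc.
= 3.87 kpc.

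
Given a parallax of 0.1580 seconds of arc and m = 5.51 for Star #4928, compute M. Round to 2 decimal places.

M = 6.50

d = 1/p = 1/0.1580″ = 6.3291 pc.
m − M = 5 log₁₀(6.3291) − 5 = 4.0067 − 5 = -0.9933.
M = m − (m − M) = 5.51 − (-0.9933) = 6.50.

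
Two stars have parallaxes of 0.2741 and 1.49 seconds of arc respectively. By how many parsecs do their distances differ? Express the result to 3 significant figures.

d_A = 1/0.2741″ = 3.6483 pc; d_B = 1/1.490″ = 0.67114 pc.
|d_B − d_A| = |0.67114 − 3.6483| = 2.9772 pc.

2.98 pc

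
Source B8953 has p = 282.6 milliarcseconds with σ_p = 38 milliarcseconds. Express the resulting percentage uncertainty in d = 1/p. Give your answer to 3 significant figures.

For d = 1/p, |σ_d/d| = |σ_p/p|.
σ_p/p = 38 / 282.6 = 0.13447 = 13.447%.

13.4%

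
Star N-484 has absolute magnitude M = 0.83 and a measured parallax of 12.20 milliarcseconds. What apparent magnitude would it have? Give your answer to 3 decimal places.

d = 1/p = 1/0.01220″ = 81.967 pc.
m − M = 5 log₁₀ d − 5 = 5 log₁₀(81.967) − 5 = 9.5682 − 5 = 4.5682.
m = M + (m − M) = 0.83 + 4.5682 = 5.398.

m = 5.398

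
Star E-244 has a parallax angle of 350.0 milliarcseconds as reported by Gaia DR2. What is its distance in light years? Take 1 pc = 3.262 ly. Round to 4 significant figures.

9.320 light years

p = 350.0 milliarcseconds = 0.3500 arcsec.
d = 1/p = 1/0.3500 = 2.8571 pc.
In light-years: 2.8571 × 3.262 = 9.3199 ly.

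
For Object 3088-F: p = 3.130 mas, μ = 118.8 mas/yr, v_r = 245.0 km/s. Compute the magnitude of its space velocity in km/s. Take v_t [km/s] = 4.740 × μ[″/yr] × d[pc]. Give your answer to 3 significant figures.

d = 1/p = 1/0.003130″ = 319.49 pc.
μ = 118.8 mas/yr = 0.1188 ″/yr.
v_t = 4.740 μ d = 4.740 × 0.1188 × 319.49 = 179.91 km/s.
v = √(v_r² + v_t²) = √(245.0² + 179.91²) = √92392.6 = 303.96 km/s.

304 km/s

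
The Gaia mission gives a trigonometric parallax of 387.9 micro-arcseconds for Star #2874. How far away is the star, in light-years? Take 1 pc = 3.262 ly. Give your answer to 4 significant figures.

8409 light years

p = 387.9 micro-arcseconds = 0.0003879 arcsec.
d = 1/p = 1/0.0003879 = 2578 pc.
In light-years: 2578 × 3.262 = 8409.4 ly.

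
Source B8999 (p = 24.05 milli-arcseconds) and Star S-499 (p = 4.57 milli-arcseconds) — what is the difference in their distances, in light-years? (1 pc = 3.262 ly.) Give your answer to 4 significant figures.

578.2 ly

d_A = 1/0.02405″ = 41.58 pc; d_B = 1/0.004570″ = 218.82 pc.
|d_B − d_A| = |218.82 − 41.58| = 177.24 pc = 177.24 × 3.262 ly = 578.16 ly.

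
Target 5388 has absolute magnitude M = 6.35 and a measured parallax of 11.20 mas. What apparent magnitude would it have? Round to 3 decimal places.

m = 11.104

d = 1/p = 1/0.01120″ = 89.286 pc.
m − M = 5 log₁₀ d − 5 = 5 log₁₀(89.286) − 5 = 9.7539 − 5 = 4.7539.
m = M + (m − M) = 6.35 + 4.7539 = 11.104.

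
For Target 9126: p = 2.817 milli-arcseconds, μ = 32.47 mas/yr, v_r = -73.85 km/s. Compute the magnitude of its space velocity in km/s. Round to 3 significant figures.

91.9 km/s

d = 1/p = 1/0.002817″ = 354.99 pc.
μ = 32.47 mas/yr = 0.03247 ″/yr.
v_t = 4.740 μ d = 4.740 × 0.03247 × 354.99 = 54.636 km/s.
v = √(v_r² + v_t²) = √((-73.85)² + 54.636²) = √8438.91 = 91.864 km/s.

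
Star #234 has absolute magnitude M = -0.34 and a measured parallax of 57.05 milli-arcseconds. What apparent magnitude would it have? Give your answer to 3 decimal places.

d = 1/p = 1/0.05705″ = 17.528 pc.
m − M = 5 log₁₀ d − 5 = 5 log₁₀(17.528) − 5 = 6.2187 − 5 = 1.2187.
m = M + (m − M) = -0.34 + 1.2187 = 0.879.

m = 0.879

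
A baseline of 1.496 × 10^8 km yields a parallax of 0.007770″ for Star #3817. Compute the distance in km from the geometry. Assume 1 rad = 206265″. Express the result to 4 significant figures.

3.971 × 10^15 km

θ = 0.007770″ = 0.007770/206265 = 3.7670 × 10^-8 rad.
d = B/θ = (1.496 × 10^8) / (3.7670 × 10^-8) = 3.9713 × 10^15 km.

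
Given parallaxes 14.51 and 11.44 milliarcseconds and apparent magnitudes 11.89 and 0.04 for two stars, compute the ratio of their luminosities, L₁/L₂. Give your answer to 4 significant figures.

d₁ = 1/p₁ = 1/0.01451″ = 68.918 pc; d₂ = 1/p₂ = 1/0.01144″ = 87.413 pc.
M₁ = m₁ − 5 log₁₀ d₁ + 5 = 11.89 − 9.1917 + 5 = 7.6983.
M₂ = 0.04 − 9.7079 + 5 = -4.6679.
L₁/L₂ = 10^(0.4(M₂ − M₁)) = 10^(0.4 × (-12.3662)) = 10^(-4.94648) = 0.000011311.

L₁/L₂ = 1.131 × 10^-5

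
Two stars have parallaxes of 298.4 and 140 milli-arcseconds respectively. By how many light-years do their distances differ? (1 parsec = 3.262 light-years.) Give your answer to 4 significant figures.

d_A = 1/0.2984″ = 3.3512 pc; d_B = 1/0.1400″ = 7.1429 pc.
|d_B − d_A| = |7.1429 − 3.3512| = 3.7917 pc = 3.7917 × 3.262 ly = 12.369 ly.

12.37 ly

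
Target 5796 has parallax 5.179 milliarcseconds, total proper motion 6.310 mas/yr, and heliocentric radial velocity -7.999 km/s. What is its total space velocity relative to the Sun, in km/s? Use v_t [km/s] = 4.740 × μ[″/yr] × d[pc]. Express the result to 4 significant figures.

9.866 km/s

d = 1/p = 1/0.005179″ = 193.09 pc.
μ = 6.310 mas/yr = 0.006310 ″/yr.
v_t = 4.740 μ d = 4.740 × 0.006310 × 193.09 = 5.7752 km/s.
v = √(v_r² + v_t²) = √((-7.999)² + 5.7752²) = √97.3369 = 9.8659 km/s.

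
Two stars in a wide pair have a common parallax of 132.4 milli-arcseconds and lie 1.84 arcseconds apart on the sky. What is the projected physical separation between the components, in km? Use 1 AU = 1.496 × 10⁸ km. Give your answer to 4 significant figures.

d = 1/p = 1/0.1324″ = 7.5529 pc.
At distance d (pc), an angle of θ arcsec spans θ·d AU: s = 1.84 × 7.5529 = 13.897 AU.
= 13.897 × 1.496 × 10⁸ km = 2.0790 × 10^9 km.

2.079 × 10^9 km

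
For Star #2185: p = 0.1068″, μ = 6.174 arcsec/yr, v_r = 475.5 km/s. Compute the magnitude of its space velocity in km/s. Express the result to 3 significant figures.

d = 1/p = 1/0.1068″ = 9.3633 pc.
v_t = 4.740 μ d = 4.740 × 6.174 × 9.3633 = 274.01 km/s.
v = √(v_r² + v_t²) = √(475.5² + 274.01²) = √301182 = 548.8 km/s.

549 km/s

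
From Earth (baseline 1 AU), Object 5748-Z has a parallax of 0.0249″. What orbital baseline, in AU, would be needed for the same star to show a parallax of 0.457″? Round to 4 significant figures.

Parallax scales linearly with baseline: p ∝ B, so B = p_target / p_Earth × 1 AU.
B = 0.457 / 0.0249 = 18.353 AU.

18.35 AU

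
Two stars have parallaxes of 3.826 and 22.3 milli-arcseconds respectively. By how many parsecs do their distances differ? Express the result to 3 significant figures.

217 pc

d_A = 1/0.003826″ = 261.37 pc; d_B = 1/0.02230″ = 44.843 pc.
|d_B − d_A| = |44.843 − 261.37| = 216.53 pc.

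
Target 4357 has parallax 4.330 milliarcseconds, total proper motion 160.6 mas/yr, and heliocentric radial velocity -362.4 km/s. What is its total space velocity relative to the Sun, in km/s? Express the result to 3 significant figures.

403 km/s

d = 1/p = 1/0.004330″ = 230.95 pc.
μ = 160.6 mas/yr = 0.1606 ″/yr.
v_t = 4.740 μ d = 4.740 × 0.1606 × 230.95 = 175.81 km/s.
v = √(v_r² + v_t²) = √((-362.4)² + 175.81²) = √162243 = 402.79 km/s.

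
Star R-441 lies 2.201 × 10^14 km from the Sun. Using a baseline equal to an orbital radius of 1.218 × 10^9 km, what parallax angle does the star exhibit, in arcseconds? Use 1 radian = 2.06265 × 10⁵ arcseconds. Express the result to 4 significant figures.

1.141 arcsec

θ ≈ B/d = (1.218 × 10^9) / (2.201 × 10^14) = 5.5338 × 10^-6 rad.
In arcseconds: 5.5338 × 10^-6 × 206265 = 1.1414″.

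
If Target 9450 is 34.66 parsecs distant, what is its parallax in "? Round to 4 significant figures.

p = 1/d = 1/34.66 = 0.028852 arcsec.

0.02885 "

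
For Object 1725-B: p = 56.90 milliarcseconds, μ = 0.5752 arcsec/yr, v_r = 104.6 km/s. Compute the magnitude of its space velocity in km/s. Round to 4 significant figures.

d = 1/p = 1/0.05690″ = 17.575 pc.
v_t = 4.740 μ d = 4.740 × 0.5752 × 17.575 = 47.917 km/s.
v = √(v_r² + v_t²) = √(104.6² + 47.917²) = √13237.2 = 115.05 km/s.

115.1 km/s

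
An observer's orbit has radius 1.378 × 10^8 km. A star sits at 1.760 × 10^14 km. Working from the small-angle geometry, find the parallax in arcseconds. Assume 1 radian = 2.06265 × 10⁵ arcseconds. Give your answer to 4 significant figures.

0.1615 arcsec

θ ≈ B/d = (1.378 × 10^8) / (1.760 × 10^14) = 7.8295 × 10^-7 rad.
In arcseconds: 7.8295 × 10^-7 × 206265 = 0.1615″.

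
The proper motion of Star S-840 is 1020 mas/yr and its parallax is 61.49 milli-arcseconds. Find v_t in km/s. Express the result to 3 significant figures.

d = 1/p = 1/0.06149″ = 16.263 pc.
μ = 1020 mas/yr = 1.02 ″/yr.
v_t = 4.74 × μ × d = 4.74 × 1.02 × 16.263 = 78.628 km/s.

78.6 km/s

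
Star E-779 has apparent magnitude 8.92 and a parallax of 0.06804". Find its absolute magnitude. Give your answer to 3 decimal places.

M = 8.084

d = 1/p = 1/0.06804″ = 14.697 pc.
m − M = 5 log₁₀(14.697) − 5 = 5.8361 − 5 = 0.8361.
M = m − (m − M) = 8.92 − 0.8361 = 8.084.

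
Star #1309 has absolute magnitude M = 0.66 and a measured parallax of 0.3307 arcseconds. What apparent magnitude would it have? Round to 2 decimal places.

d = 1/p = 1/0.3307″ = 3.0239 pc.
m − M = 5 log₁₀ d − 5 = 5 log₁₀(3.0239) − 5 = 2.4028 − 5 = -2.5972.
m = M + (m − M) = 0.66 + (-2.5972) = -1.94.

m = -1.94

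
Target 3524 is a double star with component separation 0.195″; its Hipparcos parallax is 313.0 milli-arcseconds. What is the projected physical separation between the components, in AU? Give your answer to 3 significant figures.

d = 1/p = 1/0.3130″ = 3.1949 pc.
At distance d (pc), an angle of θ arcsec spans θ·d AU: s = 0.195 × 3.1949 = 0.62301 AU.

0.623 AU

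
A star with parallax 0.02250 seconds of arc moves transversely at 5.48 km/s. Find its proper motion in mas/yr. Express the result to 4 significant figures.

d = 1/p = 1/0.02250″ = 44.444 pc.
μ = v_t / (4.74 d) = 5.48 / (4.74 × 44.444) = 5.48 / 210.66 = 0.026013 ″/yr = 26.013 mas/yr.

26.01 mas/yr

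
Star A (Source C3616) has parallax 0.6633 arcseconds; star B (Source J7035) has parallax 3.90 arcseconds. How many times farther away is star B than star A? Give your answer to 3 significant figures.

Since d = 1/p, d_B/d_A = p_A/p_B.
= 0.6633 / 3.90 = 0.17008.

0.170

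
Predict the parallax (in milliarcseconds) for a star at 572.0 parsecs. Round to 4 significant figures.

1.748 mas

p = 1/d = 1/572 = 0.0017483 arcsec.
= 0.0017483 × 1000 = 1.7483 mas.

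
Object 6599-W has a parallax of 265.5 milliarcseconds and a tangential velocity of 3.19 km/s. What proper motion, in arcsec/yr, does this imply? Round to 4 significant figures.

0.1787 arcsec/yr

d = 1/p = 1/0.2655″ = 3.7665 pc.
μ = v_t / (4.74 d) = 3.19 / (4.74 × 3.7665) = 3.19 / 17.853 = 0.17868 ″/yr.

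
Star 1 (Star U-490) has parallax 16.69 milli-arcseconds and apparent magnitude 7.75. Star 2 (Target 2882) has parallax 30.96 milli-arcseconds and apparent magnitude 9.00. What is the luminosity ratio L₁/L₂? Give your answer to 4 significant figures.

L₁/L₂ = 10.88

d₁ = 1/p₁ = 1/0.01669″ = 59.916 pc; d₂ = 1/p₂ = 1/0.03096″ = 32.3 pc.
M₁ = m₁ − 5 log₁₀ d₁ + 5 = 7.75 − 8.8877 + 5 = 3.8623.
M₂ = 9.00 − 7.5460 + 5 = 6.4540.
L₁/L₂ = 10^(0.4(M₂ − M₁)) = 10^(0.4 × 2.5917) = 10^1.03668 = 10.881.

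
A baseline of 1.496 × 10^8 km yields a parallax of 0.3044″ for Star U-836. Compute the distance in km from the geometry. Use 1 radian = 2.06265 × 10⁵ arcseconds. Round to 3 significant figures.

θ = 0.3044″ = 0.3044/206265 = 1.4758 × 10^-6 rad.
d = B/θ = (1.496 × 10^8) / (1.4758 × 10^-6) = 1.0137 × 10^14 km.

1.01 × 10^14 km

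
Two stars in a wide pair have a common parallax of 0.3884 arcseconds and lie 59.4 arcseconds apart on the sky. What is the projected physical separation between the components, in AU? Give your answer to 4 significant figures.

152.9 AU

d = 1/p = 1/0.3884″ = 2.5747 pc.
At distance d (pc), an angle of θ arcsec spans θ·d AU: s = 59.4 × 2.5747 = 152.94 AU.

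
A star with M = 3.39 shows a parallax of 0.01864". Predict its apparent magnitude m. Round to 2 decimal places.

m = 7.04

d = 1/p = 1/0.01864″ = 53.648 pc.
m − M = 5 log₁₀ d − 5 = 5 log₁₀(53.648) − 5 = 8.6478 − 5 = 3.6478.
m = M + (m − M) = 3.39 + 3.6478 = 7.04.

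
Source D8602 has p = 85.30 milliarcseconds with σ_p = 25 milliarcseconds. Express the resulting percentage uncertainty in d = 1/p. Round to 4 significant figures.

29.31%

For d = 1/p, |σ_d/d| = |σ_p/p|.
σ_p/p = 25 / 85.30 = 0.29308 = 29.308%.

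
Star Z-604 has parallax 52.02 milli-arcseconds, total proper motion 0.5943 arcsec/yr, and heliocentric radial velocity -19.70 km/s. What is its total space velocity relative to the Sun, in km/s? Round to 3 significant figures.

57.6 km/s

d = 1/p = 1/0.05202″ = 19.223 pc.
v_t = 4.740 μ d = 4.740 × 0.5943 × 19.223 = 54.151 km/s.
v = √(v_r² + v_t²) = √((-19.70)² + 54.151²) = √3320.42 = 57.623 km/s.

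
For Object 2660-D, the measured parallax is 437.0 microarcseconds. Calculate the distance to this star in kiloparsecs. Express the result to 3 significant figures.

p = 437.0 microarcseconds = 0.0004370 arcsec.
d = 1/p = 1/0.0004370 = 2288.3 pc.
= 2.2883 kpc.

2.29 kpc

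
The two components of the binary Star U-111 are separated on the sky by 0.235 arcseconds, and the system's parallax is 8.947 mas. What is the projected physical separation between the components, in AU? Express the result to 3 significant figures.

d = 1/p = 1/0.008947″ = 111.77 pc.
At distance d (pc), an angle of θ arcsec spans θ·d AU: s = 0.235 × 111.77 = 26.266 AU.

26.3 AU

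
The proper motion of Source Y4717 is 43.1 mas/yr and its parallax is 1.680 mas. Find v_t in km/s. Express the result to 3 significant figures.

d = 1/p = 1/0.001680″ = 595.24 pc.
μ = 43.1 mas/yr = 0.0431 ″/yr.
v_t = 4.74 × μ × d = 4.74 × 0.0431 × 595.24 = 121.6 km/s.

122 km/s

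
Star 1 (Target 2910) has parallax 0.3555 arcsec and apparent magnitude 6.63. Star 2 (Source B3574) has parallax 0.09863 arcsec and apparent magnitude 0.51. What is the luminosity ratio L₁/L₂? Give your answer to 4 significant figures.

L₁/L₂ = 0.0002744

d₁ = 1/p₁ = 1/0.3555″ = 2.8129 pc; d₂ = 1/p₂ = 1/0.09863″ = 10.139 pc.
M₁ = m₁ − 5 log₁₀ d₁ + 5 = 6.63 − 2.2458 + 5 = 9.3842.
M₂ = 0.51 − 5.0300 + 5 = 0.4800.
L₁/L₂ = 10^(0.4(M₂ − M₁)) = 10^(0.4 × (-8.9042)) = 10^(-3.56168) = 0.00027436.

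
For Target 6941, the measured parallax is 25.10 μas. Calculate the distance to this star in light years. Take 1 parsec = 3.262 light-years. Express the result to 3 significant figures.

p = 25.10 μas = 0.00002510 arcsec.
d = 1/p = 1/0.00002510 = 39841 pc.
In light-years: 39841 × 3.262 = 1.2996 × 10^5 ly.

130000 light years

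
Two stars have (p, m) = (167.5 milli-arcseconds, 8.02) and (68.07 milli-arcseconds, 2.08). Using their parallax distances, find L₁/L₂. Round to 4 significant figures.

d₁ = 1/p₁ = 1/0.1675″ = 5.9701 pc; d₂ = 1/p₂ = 1/0.06807″ = 14.691 pc.
M₁ = m₁ − 5 log₁₀ d₁ + 5 = 8.02 − 3.8799 + 5 = 9.1401.
M₂ = 2.08 − 5.8353 + 5 = 1.2447.
L₁/L₂ = 10^(0.4(M₂ − M₁)) = 10^(0.4 × (-7.8954)) = 10^(-3.15816) = 0.00069477.

L₁/L₂ = 0.0006948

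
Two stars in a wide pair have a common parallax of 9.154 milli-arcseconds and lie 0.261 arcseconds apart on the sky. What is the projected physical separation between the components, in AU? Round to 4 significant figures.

d = 1/p = 1/0.009154″ = 109.24 pc.
At distance d (pc), an angle of θ arcsec spans θ·d AU: s = 0.261 × 109.24 = 28.512 AU.

28.51 AU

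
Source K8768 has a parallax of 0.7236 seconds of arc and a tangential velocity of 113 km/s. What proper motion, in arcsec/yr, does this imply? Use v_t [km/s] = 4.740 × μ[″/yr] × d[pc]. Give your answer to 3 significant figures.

17.3 arcsec/yr

d = 1/p = 1/0.7236″ = 1.382 pc.
μ = v_t / (4.74 d) = 113 / (4.74 × 1.382) = 113 / 6.5507 = 17.25 ″/yr.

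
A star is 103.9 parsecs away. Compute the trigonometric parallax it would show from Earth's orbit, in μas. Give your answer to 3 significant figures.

p = 1/d = 1/103.9 = 0.0096246 arcsec.
= 0.0096246 × 10⁶ = 9624.6 μas.

9620 μas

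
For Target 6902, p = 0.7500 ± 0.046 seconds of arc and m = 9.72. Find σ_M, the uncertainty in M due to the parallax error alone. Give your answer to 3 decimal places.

M = m − 5 log₁₀ d + 5 = m + 5 log₁₀ p + 5, so ∂M/∂p = 5/(p ln 10).
σ_M = (5/ln 10) · (σ_p/p) = 2.1715 × 0.046/0.7500 = 2.1715 × 0.061333 = 0.13318.

σ_M = 0.133 mag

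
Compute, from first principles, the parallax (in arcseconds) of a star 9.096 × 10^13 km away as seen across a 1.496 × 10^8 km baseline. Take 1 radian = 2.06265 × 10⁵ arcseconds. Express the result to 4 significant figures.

0.3392 arcsec

θ ≈ B/d = (1.496 × 10^8) / (9.096 × 10^13) = 1.6447 × 10^-6 rad.
In arcseconds: 1.6447 × 10^-6 × 206265 = 0.33924″.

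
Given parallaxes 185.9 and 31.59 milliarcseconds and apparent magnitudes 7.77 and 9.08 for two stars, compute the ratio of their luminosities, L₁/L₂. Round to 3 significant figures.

L₁/L₂ = 0.0965

d₁ = 1/p₁ = 1/0.1859″ = 5.3792 pc; d₂ = 1/p₂ = 1/0.03159″ = 31.656 pc.
M₁ = m₁ − 5 log₁₀ d₁ + 5 = 7.77 − 3.6536 + 5 = 9.1164.
M₂ = 9.08 − 7.5023 + 5 = 6.5777.
L₁/L₂ = 10^(0.4(M₂ − M₁)) = 10^(0.4 × (-2.5387)) = 10^(-1.01548) = 0.096498.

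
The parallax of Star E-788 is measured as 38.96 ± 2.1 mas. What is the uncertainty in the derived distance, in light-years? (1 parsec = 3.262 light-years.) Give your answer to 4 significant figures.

d = 1/p, so σ_d = σ_p / p².
σ_d = 0.00210 / (0.03896)² = 0.00210 / 0.0015179 = 1.3835 pc = 1.3835 × 3.262 ly = 4.513 ly.

4.513 ly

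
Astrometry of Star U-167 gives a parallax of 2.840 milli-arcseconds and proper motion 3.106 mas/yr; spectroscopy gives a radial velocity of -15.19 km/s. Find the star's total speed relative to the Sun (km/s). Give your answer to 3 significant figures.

d = 1/p = 1/0.002840″ = 352.11 pc.
μ = 3.106 mas/yr = 0.003106 ″/yr.
v_t = 4.740 μ d = 4.740 × 0.003106 × 352.11 = 5.1839 km/s.
v = √(v_r² + v_t²) = √((-15.19)² + 5.1839²) = √257.609 = 16.05 km/s.

16.1 km/s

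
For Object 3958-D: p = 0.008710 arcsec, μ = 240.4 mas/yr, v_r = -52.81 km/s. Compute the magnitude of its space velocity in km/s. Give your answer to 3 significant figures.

141 km/s

d = 1/p = 1/0.008710″ = 114.81 pc.
μ = 240.4 mas/yr = 0.2404 ″/yr.
v_t = 4.740 μ d = 4.740 × 0.2404 × 114.81 = 130.83 km/s.
v = √(v_r² + v_t²) = √((-52.81)² + 130.83²) = √19905.4 = 141.09 km/s.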